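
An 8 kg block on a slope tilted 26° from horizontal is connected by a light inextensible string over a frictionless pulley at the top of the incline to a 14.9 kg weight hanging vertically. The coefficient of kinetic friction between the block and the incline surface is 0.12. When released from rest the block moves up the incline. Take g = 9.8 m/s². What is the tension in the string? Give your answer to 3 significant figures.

78.9 N

For the block on the incline: the weight component along the slope is m₁g sin 26° = 8 × 9.8 × 0.4384 = 34.371 N and the normal force is N = m₁g cos 26° = 70.465 N.
Kinetic friction opposes the block's motion up the incline: f = μN = 0.12 × 70.465 = 8.456 N acting down the slope.
Newton's second law for the block (up-slope positive): T − 34.371 − 8.456 = 8 a. For the hanging weight (downward positive): 14.9 × 9.8 − T = 14.9 a.
Adding the two equations eliminates T: 103.193 = 22.9 a, so a = 4.5062 m/s².
Then from the hanging weight's equation, T = 14.9 × (9.8 − 4.5062) = 78.878 N.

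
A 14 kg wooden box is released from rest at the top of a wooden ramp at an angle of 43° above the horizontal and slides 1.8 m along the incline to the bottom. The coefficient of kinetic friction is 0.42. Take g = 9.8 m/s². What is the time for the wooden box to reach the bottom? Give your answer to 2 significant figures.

0.99 s

The weight component along the incline is mg sin 43° = 93.570 N and the normal force is N = mg cos 43° = 100.342 N.
Friction up the slope is f = μN = 0.42 × 100.342 = 42.144 N, so the net downslope force is 93.570 − 42.144 = 51.426 N and a = 51.426 / 14 = 3.6733 m/s².
Starting from rest, L = ½at², so t = √(2L/a) = √(2 × 1.8 / 3.6733) = 0.9900 s.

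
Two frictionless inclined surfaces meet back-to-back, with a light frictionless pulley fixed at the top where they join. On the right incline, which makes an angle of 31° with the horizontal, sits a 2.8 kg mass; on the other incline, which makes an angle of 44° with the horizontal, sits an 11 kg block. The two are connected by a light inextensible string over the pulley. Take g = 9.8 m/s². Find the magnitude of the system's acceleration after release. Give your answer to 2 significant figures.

Resolve each weight along its own incline: the 2.8 kg mass has component 2.8 × 9.8 × sin 31° = 14.133 N down its slope, and the 11 kg mass has 11 × 9.8 × sin 44° = 74.884 N down its slope.
The 11 kg side's 74.884 N exceeds the other side's 14.133 N, so that mass slides down and the 2.8 kg mass slides up. Taking that direction as positive, Newton's second law for the whole system gives 74.884 − 14.133 = (2.8 + 11) a, so a = 60.751 / 13.8 = 4.4022 m/s².

4.4 m/s²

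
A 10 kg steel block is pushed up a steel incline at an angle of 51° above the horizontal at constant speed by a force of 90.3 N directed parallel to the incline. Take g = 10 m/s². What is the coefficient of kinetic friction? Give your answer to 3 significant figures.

0.200

At constant speed ΣF = 0 along the incline. The applied 90.3 N acts up the slope; the weight component mg sin 51° = 77.715 N and kinetic friction μN both act down the slope.
So 90.3 = 77.715 + μ × 62.932, giving μ = (90.3 − 77.715) / 62.932 = 0.2000.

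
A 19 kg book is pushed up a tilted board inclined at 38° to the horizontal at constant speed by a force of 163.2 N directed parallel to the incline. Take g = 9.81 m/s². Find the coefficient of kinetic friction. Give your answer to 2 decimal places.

0.33

At constant speed ΣF = 0 along the incline. The applied 163.2 N acts up the slope; the weight component mg sin 38° = 114.753 N and kinetic friction μN both act down the slope.
So 163.2 = 114.753 + μ × 146.877, giving μ = (163.2 − 114.753) / 146.877 = 0.3298.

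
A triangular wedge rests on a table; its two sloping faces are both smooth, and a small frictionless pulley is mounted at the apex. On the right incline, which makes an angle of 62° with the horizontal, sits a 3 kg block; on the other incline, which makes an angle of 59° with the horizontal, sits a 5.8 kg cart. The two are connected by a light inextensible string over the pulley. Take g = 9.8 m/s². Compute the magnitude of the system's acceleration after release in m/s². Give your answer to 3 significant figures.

Resolve each weight along its own incline: the 3 kg mass has component 3 × 9.8 × sin 62° = 25.959 N down its slope, and the 5.8 kg mass has 5.8 × 9.8 × sin 59° = 48.721 N down its slope.
The 5.8 kg side's 48.721 N exceeds the other side's 25.959 N, so that mass slides down and the 3 kg mass slides up. Taking that direction as positive, Newton's second law for the whole system gives 48.721 − 25.959 = (3 + 5.8) a, so a = 22.762 / 8.8 = 2.5866 m/s².

2.59 m/s²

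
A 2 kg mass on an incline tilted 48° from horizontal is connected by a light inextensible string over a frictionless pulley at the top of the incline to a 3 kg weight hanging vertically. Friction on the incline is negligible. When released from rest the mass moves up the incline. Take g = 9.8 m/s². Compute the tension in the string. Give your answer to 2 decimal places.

For the mass on the incline: the weight component along the slope is m₁g sin 48° = 2 × 9.8 × 0.7431 = 14.565 N and the normal force is N = m₁g cos 48° = 13.115 N.
Newton's second law for the mass (up-slope positive): T − 14.565 = 2 a. For the hanging weight (downward positive): 3 × 9.8 − T = 3 a.
Adding the two equations eliminates T: 14.835 = 5 a, so a = 2.9670 m/s².
Then from the hanging weight's equation, T = 3 × (9.8 − 2.9670) = 20.499 N.

20.50 N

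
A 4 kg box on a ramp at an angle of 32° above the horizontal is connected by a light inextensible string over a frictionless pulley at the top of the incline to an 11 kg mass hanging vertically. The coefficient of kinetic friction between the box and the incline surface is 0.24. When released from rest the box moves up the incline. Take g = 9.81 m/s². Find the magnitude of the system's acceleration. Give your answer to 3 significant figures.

5.28 m/s²

For the box on the incline: the weight component along the slope is m₁g sin 32° = 4 × 9.81 × 0.5299 = 20.793 N and the normal force is N = m₁g cos 32° = 33.277 N.
Kinetic friction opposes the box's motion up the incline: f = μN = 0.24 × 33.277 = 7.986 N acting down the slope.
Newton's second law for the box (up-slope positive): T − 20.793 − 7.986 = 4 a. For the hanging mass (downward positive): 11 × 9.81 − T = 11 a.
Adding the two equations eliminates T: 79.131 = 15 a, so a = 5.2754 m/s².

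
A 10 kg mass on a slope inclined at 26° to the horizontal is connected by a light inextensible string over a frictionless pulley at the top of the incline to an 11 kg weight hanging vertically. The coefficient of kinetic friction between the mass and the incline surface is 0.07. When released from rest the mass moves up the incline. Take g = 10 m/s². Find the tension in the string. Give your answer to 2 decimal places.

78.64 N

For the mass on the incline: the weight component along the slope is m₁g sin 26° = 10 × 10 × 0.4384 = 43.840 N and the normal force is N = m₁g cos 26° = 89.879 N.
Kinetic friction opposes the mass's motion up the incline: f = μN = 0.07 × 89.879 = 6.292 N acting down the slope.
Newton's second law for the mass (up-slope positive): T − 43.840 − 6.292 = 10 a. For the hanging weight (downward positive): 11 × 10 − T = 11 a.
Adding the two equations eliminates T: 59.868 = 21 a, so a = 2.8509 m/s².
Then from the hanging weight's equation, T = 11 × (10 − 2.8509) = 78.640 N.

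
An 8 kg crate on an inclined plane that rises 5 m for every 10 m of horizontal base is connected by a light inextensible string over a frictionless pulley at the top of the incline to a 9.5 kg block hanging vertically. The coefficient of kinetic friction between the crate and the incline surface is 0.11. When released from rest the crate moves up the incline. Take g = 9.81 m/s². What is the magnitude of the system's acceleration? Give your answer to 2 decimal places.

2.88 m/s²

For the crate on the incline: the weight component along the slope is m₁g sin 26.57° = 8 × 9.81 × 0.4472 = 35.096 N and the normal force is N = m₁g cos 26.57° = 70.195 N.
Kinetic friction opposes the crate's motion up the incline: f = μN = 0.11 × 70.195 = 7.721 N acting down the slope.
Newton's second law for the crate (up-slope positive): T − 35.096 − 7.721 = 8 a. For the hanging block (downward positive): 9.5 × 9.81 − T = 9.5 a.
Adding the two equations eliminates T: 50.378 = 17.5 a, so a = 2.8787 m/s².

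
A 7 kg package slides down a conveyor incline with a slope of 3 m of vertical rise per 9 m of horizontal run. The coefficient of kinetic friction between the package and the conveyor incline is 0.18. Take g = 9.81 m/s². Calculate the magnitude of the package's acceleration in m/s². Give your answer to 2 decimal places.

Resolving the weight along the incline: the component pulling the package down the slope is mg sin 18.43° = 7 × 9.81 × 0.3162 = 21.713 N, and the normal force is N = mg cos 18.43° = 7 × 9.81 × 0.9487 = 65.147 N.
Kinetic friction acts up the slope with magnitude f = μN = 0.18 × 65.147 = 11.726 N.
Net force along the incline is 21.713 − 11.726 = 9.987 N, so a = 9.987 / 7 = 1.4267 m/s².

1.43 m/s²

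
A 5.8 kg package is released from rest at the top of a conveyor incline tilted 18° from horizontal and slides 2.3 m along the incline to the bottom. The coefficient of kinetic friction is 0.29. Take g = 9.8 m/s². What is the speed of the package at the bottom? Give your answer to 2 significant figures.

The weight component along the incline is mg sin 18° = 17.565 N and the normal force is N = mg cos 18° = 54.058 N.
Friction up the slope is f = μN = 0.29 × 54.058 = 15.677 N, so the net downslope force is 17.565 − 15.677 = 1.888 N and a = 1.888 / 5.8 = 0.3255 m/s².
Starting from rest over a distance of 2.3 m, v² = 2aL = 2 × 0.3255 × 2.3 = 1.4973, so v = 1.2236 m/s.

1.2 m/s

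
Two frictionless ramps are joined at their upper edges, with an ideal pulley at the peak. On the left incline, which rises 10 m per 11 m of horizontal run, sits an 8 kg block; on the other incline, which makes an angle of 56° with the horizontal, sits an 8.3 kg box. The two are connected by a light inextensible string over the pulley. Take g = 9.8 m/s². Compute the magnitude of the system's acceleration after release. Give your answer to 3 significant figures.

0.902 m/s²

Resolve each weight along its own incline: the 8 kg mass has component 8 × 9.8 × sin 42.27° = 52.738 N down its slope, and the 8.3 kg mass has 8.3 × 9.8 × sin 56° = 67.434 N down its slope.
The 8.3 kg side's 67.434 N exceeds the other side's 52.738 N, so that mass slides down and the 8 kg mass slides up. Taking that direction as positive, Newton's second law for the whole system gives 67.434 − 52.738 = (8 + 8.3) a, so a = 14.696 / 16.3 = 0.9016 m/s².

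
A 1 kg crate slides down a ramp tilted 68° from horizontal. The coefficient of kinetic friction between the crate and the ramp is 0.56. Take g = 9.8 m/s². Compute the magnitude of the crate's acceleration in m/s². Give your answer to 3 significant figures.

7.03 m/s²

Resolving the weight along the incline: the component pulling the crate down the slope is mg sin 68° = 1 × 9.8 × 0.9272 = 9.087 N, and the normal force is N = mg cos 68° = 1 × 9.8 × 0.3746 = 3.671 N.
Kinetic friction acts up the slope with magnitude f = μN = 0.56 × 3.671 = 2.056 N.
Net force along the incline is 9.087 − 2.056 = 7.031 N, so a = 7.031 / 1 = 7.0310 m/s².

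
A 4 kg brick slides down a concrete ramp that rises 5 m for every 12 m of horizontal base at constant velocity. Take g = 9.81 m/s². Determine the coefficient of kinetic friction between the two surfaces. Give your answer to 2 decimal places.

At constant velocity the net force along the incline is zero: mg sin 22.62° = μ mg cos 22.62°.
So μ = tan 22.62° = 0.3846 / 0.9231 = 0.4166.

0.42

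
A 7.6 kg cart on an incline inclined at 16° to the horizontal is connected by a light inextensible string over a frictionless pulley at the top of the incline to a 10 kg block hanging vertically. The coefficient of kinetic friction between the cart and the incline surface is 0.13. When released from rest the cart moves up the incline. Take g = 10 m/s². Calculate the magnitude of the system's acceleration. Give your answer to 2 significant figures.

4.0 m/s²

For the cart on the incline: the weight component along the slope is m₁g sin 16° = 7.6 × 10 × 0.2756 = 20.946 N and the normal force is N = m₁g cos 16° = 73.056 N.
Kinetic friction opposes the cart's motion up the incline: f = μN = 0.13 × 73.056 = 9.497 N acting down the slope.
Newton's second law for the cart (up-slope positive): T − 20.946 − 9.497 = 7.6 a. For the hanging block (downward positive): 10 × 10 − T = 10 a.
Adding the two equations eliminates T: 69.557 = 17.6 a, so a = 3.9521 m/s².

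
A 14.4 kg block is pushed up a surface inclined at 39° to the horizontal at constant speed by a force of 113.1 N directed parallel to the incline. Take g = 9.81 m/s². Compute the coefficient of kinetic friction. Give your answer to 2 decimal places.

At constant speed ΣF = 0 along the incline. The applied 113.1 N acts up the slope; the weight component mg sin 39° = 88.900 N and kinetic friction μN both act down the slope.
So 113.1 = 88.900 + μ × 109.783, giving μ = (113.1 − 88.900) / 109.783 = 0.2204.

0.22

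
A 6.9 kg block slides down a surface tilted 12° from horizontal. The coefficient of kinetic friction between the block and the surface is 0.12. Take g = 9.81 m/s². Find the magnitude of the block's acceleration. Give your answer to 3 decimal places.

Resolving the weight along the incline: the component pulling the block down the slope is mg sin 12° = 6.9 × 9.81 × 0.2079 = 14.073 N, and the normal force is N = mg cos 12° = 6.9 × 9.81 × 0.9781 = 66.207 N.
Kinetic friction acts up the slope with magnitude f = μN = 0.12 × 66.207 = 7.945 N.
Net force along the incline is 14.073 − 7.945 = 6.128 N, so a = 6.128 / 6.9 = 0.8881 m/s².

0.888 m/s²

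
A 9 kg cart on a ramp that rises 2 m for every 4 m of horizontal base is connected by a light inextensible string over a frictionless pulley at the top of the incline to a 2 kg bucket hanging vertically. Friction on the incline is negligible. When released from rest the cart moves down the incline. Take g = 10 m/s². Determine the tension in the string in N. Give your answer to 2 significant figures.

For the cart on the incline: the weight component along the slope is m₁g sin 26.57° = 9 × 10 × 0.4472 = 40.248 N and the normal force is N = m₁g cos 26.57° = 80.498 N.
Newton's second law for the cart (down-slope positive): 40.248 − T = 9 a. For the hanging bucket (upward positive): T − 2 × 10 = 2 a.
Adding the two equations eliminates T: 20.248 = 11 a, so a = 1.8407 m/s².
Then from the hanging bucket's equation, T = 2 × (10 + 1.8407) = 23.681 N.

24 N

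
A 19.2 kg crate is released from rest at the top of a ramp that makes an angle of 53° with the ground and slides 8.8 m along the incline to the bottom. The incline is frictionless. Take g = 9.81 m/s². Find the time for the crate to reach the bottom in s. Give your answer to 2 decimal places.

1.50 s

The weight component along the incline is mg sin 53° = 150.425 N and the normal force is N = mg cos 53° = 113.353 N.
With no friction, a = g sin 53° = 7.8346 m/s².
Starting from rest, L = ½at², so t = √(2L/a) = √(2 × 8.8 / 7.8346) = 1.4988 s.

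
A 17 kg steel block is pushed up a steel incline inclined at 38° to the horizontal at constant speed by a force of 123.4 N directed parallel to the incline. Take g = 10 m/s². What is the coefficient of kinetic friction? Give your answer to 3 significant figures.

At constant speed ΣF = 0 along the incline. The applied 123.4 N acts up the slope; the weight component mg sin 38° = 104.662 N and kinetic friction μN both act down the slope.
So 123.4 = 104.662 + μ × 133.962, giving μ = (123.4 − 104.662) / 133.962 = 0.1399.

0.140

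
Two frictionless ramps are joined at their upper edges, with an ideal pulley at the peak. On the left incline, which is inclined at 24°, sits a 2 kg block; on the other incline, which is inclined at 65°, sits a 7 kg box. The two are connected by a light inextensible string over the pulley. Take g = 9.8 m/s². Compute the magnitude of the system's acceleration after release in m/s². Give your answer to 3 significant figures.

6.02 m/s²

Resolve each weight along its own incline: the 2 kg mass has component 2 × 9.8 × sin 24° = 7.972 N down its slope, and the 7 kg mass has 7 × 9.8 × sin 65° = 62.173 N down its slope.
The 7 kg side's 62.173 N exceeds the other side's 7.972 N, so that mass slides down and the 2 kg mass slides up. Taking that direction as positive, Newton's second law for the whole system gives 62.173 − 7.972 = (2 + 7) a, so a = 54.201 / 9 = 6.0223 m/s².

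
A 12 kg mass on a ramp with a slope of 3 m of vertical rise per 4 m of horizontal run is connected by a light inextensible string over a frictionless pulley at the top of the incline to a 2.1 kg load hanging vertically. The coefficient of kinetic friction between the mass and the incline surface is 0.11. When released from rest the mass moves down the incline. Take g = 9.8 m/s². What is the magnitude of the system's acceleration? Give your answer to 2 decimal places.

For the mass on the incline: the weight component along the slope is m₁g sin 36.87° = 12 × 9.8 × 0.6000 = 70.560 N and the normal force is N = m₁g cos 36.87° = 94.080 N.
Kinetic friction opposes the mass's motion down the incline: f = μN = 0.11 × 94.080 = 10.349 N acting up the slope.
Newton's second law for the mass (down-slope positive): 70.560 − 10.349 − T = 12 a. For the hanging load (upward positive): T − 2.1 × 9.8 = 2.1 a.
Adding the two equations eliminates T: 39.631 = 14.1 a, so a = 2.8107 m/s².

2.81 m/s²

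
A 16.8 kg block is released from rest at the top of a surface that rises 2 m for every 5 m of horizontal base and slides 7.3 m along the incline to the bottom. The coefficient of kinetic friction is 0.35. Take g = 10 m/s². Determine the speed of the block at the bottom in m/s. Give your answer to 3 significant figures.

2.60 m/s

The weight component along the incline is mg sin 21.80° = 62.394 N and the normal force is N = mg cos 21.80° = 155.984 N.
Friction up the slope is f = μN = 0.35 × 155.984 = 54.594 N, so the net downslope force is 62.394 − 54.594 = 7.800 N and a = 7.800 / 16.8 = 0.4643 m/s².
Starting from rest over a distance of 7.3 m, v² = 2aL = 2 × 0.4643 × 7.3 = 6.7788, so v = 2.6036 m/s.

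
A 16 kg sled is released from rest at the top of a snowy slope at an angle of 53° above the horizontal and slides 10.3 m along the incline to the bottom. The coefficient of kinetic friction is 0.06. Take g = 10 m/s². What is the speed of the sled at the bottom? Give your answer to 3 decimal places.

12.533 m/s

The weight component along the incline is mg sin 53° = 127.782 N and the normal force is N = mg cos 53° = 96.290 N.
Friction up the slope is f = μN = 0.06 × 96.290 = 5.777 N, so the net downslope force is 127.782 − 5.777 = 122.005 N and a = 122.005 / 16 = 7.6253 m/s².
Starting from rest over a distance of 10.3 m, v² = 2aL = 2 × 7.6253 × 10.3 = 157.0812, so v = 12.5332 m/s.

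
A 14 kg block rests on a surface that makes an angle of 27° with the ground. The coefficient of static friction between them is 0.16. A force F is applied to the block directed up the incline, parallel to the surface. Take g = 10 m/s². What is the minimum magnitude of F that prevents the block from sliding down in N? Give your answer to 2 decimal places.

43.60 N

The normal force is N = mg cos 27° = 124.741 N. With F at its minimum the block is on the verge of sliding down, so static friction is at its maximum μ_s N = 0.16 × 124.741 = 19.959 N and acts up the slope.
Equilibrium along the incline: F + μ_s N = mg sin 27°, so F = 63.559 − 19.959 = 43.600 N.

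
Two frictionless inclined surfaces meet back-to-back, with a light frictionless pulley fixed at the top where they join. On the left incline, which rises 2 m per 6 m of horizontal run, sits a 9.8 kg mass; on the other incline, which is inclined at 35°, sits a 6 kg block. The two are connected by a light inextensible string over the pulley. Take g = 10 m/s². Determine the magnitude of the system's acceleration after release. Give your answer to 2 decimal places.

Resolve each weight along its own incline: the 9.8 kg mass has component 9.8 × 10 × sin 18.43° = 30.990 N down its slope, and the 6 kg mass has 6 × 10 × sin 35° = 34.415 N down its slope.
The 6 kg side's 34.415 N exceeds the other side's 30.990 N, so that mass slides down and the 9.8 kg mass slides up. Taking that direction as positive, Newton's second law for the whole system gives 34.415 − 30.990 = (9.8 + 6) a, so a = 3.425 / 15.8 = 0.2168 m/s².

0.22 m/s²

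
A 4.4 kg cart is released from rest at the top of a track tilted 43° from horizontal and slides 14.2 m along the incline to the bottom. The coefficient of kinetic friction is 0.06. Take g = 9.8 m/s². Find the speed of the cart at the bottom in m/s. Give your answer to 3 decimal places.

The weight component along the incline is mg sin 43° = 29.408 N and the normal force is N = mg cos 43° = 31.536 N.
Friction up the slope is f = μN = 0.06 × 31.536 = 1.892 N, so the net downslope force is 29.408 − 1.892 = 27.516 N and a = 27.516 / 4.4 = 6.2536 m/s².
Starting from rest over a distance of 14.2 m, v² = 2aL = 2 × 6.2536 × 14.2 = 177.6022, so v = 13.3267 m/s.

13.327 m/s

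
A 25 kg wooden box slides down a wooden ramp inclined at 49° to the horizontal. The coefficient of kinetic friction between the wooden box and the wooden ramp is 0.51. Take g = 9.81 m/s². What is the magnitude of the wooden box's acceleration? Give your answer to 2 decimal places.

Resolving the weight along the incline: the component pulling the wooden box down the slope is mg sin 49° = 25 × 9.81 × 0.7547 = 185.090 N, and the normal force is N = mg cos 49° = 25 × 9.81 × 0.6561 = 160.909 N.
Kinetic friction acts up the slope with magnitude f = μN = 0.51 × 160.909 = 82.064 N.
Net force along the incline is 185.090 − 82.064 = 103.026 N, so a = 103.026 / 25 = 4.1210 m/s².

4.12 m/s²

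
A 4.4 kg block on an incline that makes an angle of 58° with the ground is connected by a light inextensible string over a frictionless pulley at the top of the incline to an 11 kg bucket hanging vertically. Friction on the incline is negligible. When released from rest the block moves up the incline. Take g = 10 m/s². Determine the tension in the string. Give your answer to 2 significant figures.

For the block on the incline: the weight component along the slope is m₁g sin 58° = 4.4 × 10 × 0.8480 = 37.312 N and the normal force is N = m₁g cos 58° = 23.316 N.
Newton's second law for the block (up-slope positive): T − 37.312 = 4.4 a. For the hanging bucket (downward positive): 11 × 10 − T = 11 a.
Adding the two equations eliminates T: 72.688 = 15.4 a, so a = 4.7200 m/s².
Then from the hanging bucket's equation, T = 11 × (10 − 4.7200) = 58.080 N.

58 N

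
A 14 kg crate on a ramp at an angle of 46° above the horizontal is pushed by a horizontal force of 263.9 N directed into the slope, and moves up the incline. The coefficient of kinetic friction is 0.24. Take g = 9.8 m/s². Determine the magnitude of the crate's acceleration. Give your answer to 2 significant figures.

The horizontal push has components F cos 46° = 263.9 × 0.6947 = 183.331 N up the incline and F sin 46° = 263.9 × 0.7193 = 189.823 N pressing into the surface.
The normal force is therefore N = mg cos 46° + F sin 46° = 95.313 + 189.823 = 285.136 N, and kinetic friction down the slope is μN = 0.24 × 285.136 = 68.433 N.
Along the incline: F cos 46° − mg sin 46° − μN = ma, so 183.331 − 98.688 − 68.433 = 14 a, giving a = 1.1579 m/s².

1.2 m/s²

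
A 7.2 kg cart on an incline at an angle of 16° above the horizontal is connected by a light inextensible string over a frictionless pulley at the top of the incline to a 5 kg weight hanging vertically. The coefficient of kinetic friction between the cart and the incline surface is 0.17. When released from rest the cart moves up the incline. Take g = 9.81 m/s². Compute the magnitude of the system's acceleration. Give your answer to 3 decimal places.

1.479 m/s²

For the cart on the incline: the weight component along the slope is m₁g sin 16° = 7.2 × 9.81 × 0.2756 = 19.466 N and the normal force is N = m₁g cos 16° = 67.896 N.
Kinetic friction opposes the cart's motion up the incline: f = μN = 0.17 × 67.896 = 11.542 N acting down the slope.
Newton's second law for the cart (up-slope positive): T − 19.466 − 11.542 = 7.2 a. For the hanging weight (downward positive): 5 × 9.81 − T = 5 a.
Adding the two equations eliminates T: 18.042 = 12.2 a, so a = 1.4789 m/s².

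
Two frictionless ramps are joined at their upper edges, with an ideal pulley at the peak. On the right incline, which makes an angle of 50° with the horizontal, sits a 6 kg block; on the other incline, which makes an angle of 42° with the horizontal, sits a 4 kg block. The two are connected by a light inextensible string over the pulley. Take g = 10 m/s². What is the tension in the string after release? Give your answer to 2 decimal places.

Resolve each weight along its own incline: the 6 kg mass has component 6 × 10 × sin 50° = 45.963 N down its slope, and the 4 kg mass has 4 × 10 × sin 42° = 26.765 N down its slope.
The 6 kg side's 45.963 N exceeds the other side's 26.765 N, so that mass slides down and the 4 kg mass slides up. Taking that direction as positive, Newton's second law for the whole system gives 45.963 − 26.765 = (6 + 4) a, so a = 19.198 / 10 = 1.9198 m/s².
For the 4 kg mass (up-slope positive): T − 26.765 = 4 × 1.9198, so T = 34.444 N.

34.44 N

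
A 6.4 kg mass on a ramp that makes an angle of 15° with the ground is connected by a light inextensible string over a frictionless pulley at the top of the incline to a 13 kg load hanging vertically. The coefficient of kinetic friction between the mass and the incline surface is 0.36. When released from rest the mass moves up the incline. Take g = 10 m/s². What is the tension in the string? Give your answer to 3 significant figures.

For the mass on the incline: the weight component along the slope is m₁g sin 15° = 6.4 × 10 × 0.2588 = 16.563 N and the normal force is N = m₁g cos 15° = 61.819 N.
Kinetic friction opposes the mass's motion up the incline: f = μN = 0.36 × 61.819 = 22.255 N acting down the slope.
Newton's second law for the mass (up-slope positive): T − 16.563 − 22.255 = 6.4 a. For the hanging load (downward positive): 13 × 10 − T = 13 a.
Adding the two equations eliminates T: 91.182 = 19.4 a, so a = 4.7001 m/s².
Then from the hanging load's equation, T = 13 × (10 − 4.7001) = 68.899 N.

68.9 N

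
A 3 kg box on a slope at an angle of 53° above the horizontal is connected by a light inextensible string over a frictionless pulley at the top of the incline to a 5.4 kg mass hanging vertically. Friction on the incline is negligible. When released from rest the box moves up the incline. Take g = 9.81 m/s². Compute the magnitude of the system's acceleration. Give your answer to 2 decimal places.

For the box on the incline: the weight component along the slope is m₁g sin 53° = 3 × 9.81 × 0.7986 = 23.503 N and the normal force is N = m₁g cos 53° = 17.711 N.
Newton's second law for the box (up-slope positive): T − 23.503 = 3 a. For the hanging mass (downward positive): 5.4 × 9.81 − T = 5.4 a.
Adding the two equations eliminates T: 29.471 = 8.4 a, so a = 3.5085 m/s².

3.51 m/s²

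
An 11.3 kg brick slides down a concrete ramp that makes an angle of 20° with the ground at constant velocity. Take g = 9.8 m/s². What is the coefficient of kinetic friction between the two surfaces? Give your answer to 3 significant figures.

At constant velocity the net force along the incline is zero: mg sin 20° = μ mg cos 20°.
So μ = tan 20° = 0.3420 / 0.9397 = 0.3639.

0.364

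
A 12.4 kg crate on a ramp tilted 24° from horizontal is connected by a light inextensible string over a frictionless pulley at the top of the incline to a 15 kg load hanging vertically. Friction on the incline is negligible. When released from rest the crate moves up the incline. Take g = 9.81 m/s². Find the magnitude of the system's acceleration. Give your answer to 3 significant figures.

3.56 m/s²

For the crate on the incline: the weight component along the slope is m₁g sin 24° = 12.4 × 9.81 × 0.4067 = 49.473 N and the normal force is N = m₁g cos 24° = 111.127 N.
Newton's second law for the crate (up-slope positive): T − 49.473 = 12.4 a. For the hanging load (downward positive): 15 × 9.81 − T = 15 a.
Adding the two equations eliminates T: 97.677 = 27.4 a, so a = 3.5649 m/s².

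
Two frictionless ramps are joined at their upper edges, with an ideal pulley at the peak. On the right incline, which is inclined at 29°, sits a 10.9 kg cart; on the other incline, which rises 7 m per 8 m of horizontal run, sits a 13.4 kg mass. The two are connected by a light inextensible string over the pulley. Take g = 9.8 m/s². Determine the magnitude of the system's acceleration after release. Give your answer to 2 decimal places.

Resolve each weight along its own incline: the 10.9 kg mass has component 10.9 × 9.8 × sin 29° = 51.787 N down its slope, and the 13.4 kg mass has 13.4 × 9.8 × sin 41.19° = 86.475 N down its slope.
The 13.4 kg side's 86.475 N exceeds the other side's 51.787 N, so that mass slides down and the 10.9 kg mass slides up. Taking that direction as positive, Newton's second law for the whole system gives 86.475 − 51.787 = (10.9 + 13.4) a, so a = 34.688 / 24.3 = 1.4275 m/s².

1.43 m/s²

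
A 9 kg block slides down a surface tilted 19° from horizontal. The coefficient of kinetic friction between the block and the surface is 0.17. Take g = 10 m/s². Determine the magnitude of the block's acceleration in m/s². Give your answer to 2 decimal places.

Resolving the weight along the incline: the component pulling the block down the slope is mg sin 19° = 9 × 10 × 0.3256 = 29.304 N, and the normal force is N = mg cos 19° = 9 × 10 × 0.9455 = 85.095 N.
Kinetic friction acts up the slope with magnitude f = μN = 0.17 × 85.095 = 14.466 N.
Net force along the incline is 29.304 − 14.466 = 14.838 N, so a = 14.838 / 9 = 1.6487 m/s².

1.65 m/s²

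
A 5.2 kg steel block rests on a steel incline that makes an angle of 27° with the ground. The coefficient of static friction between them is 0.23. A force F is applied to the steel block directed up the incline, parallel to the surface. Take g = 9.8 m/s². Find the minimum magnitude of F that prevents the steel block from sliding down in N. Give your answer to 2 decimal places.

12.69 N

The normal force is N = mg cos 27° = 45.406 N. With F at its minimum the steel block is on the verge of sliding down, so static friction is at its maximum μ_s N = 0.23 × 45.406 = 10.443 N and acts up the slope.
Equilibrium along the incline: F + μ_s N = mg sin 27°, so F = 23.135 − 10.443 = 12.692 N.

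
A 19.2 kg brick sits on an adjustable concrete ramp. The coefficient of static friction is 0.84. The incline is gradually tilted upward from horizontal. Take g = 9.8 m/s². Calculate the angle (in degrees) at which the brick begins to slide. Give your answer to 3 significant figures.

40.0°

At the threshold of sliding, static friction is at its maximum μ_s N and exactly balances the weight component along the incline: mg sin θ = μ_s mg cos θ.
Hence tan θ = μ_s = 0.84, so θ = arctan(0.84) = 40.0303°.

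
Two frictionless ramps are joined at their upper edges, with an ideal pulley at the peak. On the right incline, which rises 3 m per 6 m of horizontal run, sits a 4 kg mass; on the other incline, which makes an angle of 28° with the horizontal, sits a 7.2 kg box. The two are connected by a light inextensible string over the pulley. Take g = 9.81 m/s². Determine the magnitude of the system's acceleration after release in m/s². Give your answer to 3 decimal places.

Resolve each weight along its own incline: the 4 kg mass has component 4 × 9.81 × sin 26.57° = 17.549 N down its slope, and the 7.2 kg mass has 7.2 × 9.81 × sin 28° = 33.160 N down its slope.
The 7.2 kg side's 33.160 N exceeds the other side's 17.549 N, so that mass slides down and the 4 kg mass slides up. Taking that direction as positive, Newton's second law for the whole system gives 33.160 − 17.549 = (4 + 7.2) a, so a = 15.611 / 11.2 = 1.3938 m/s².

1.394 m/s²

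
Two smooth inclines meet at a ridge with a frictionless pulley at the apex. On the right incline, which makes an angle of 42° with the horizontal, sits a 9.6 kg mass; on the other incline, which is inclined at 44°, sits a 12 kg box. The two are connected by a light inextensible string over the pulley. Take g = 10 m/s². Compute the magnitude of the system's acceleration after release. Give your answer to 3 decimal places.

Resolve each weight along its own incline: the 9.6 kg mass has component 9.6 × 10 × sin 42° = 64.237 N down its slope, and the 12 kg mass has 12 × 10 × sin 44° = 83.359 N down its slope.
The 12 kg side's 83.359 N exceeds the other side's 64.237 N, so that mass slides down and the 9.6 kg mass slides up. Taking that direction as positive, Newton's second law for the whole system gives 83.359 − 64.237 = (9.6 + 12) a, so a = 19.122 / 21.6 = 0.8853 m/s².

0.885 m/s²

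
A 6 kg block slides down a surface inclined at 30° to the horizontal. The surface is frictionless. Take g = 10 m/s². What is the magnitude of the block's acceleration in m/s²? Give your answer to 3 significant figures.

5.00 m/s²

Resolving the weight along the incline: the component pulling the block down the slope is mg sin 30° = 6 × 10 × 0.5000 = 30.000 N, and the normal force is N = mg cos 30° = 6 × 10 × 0.8660 = 51.960 N.
With no friction the net force along the incline is 30.000 N, so a = g sin 30° = 30.000 / 6 = 5.0000 m/s².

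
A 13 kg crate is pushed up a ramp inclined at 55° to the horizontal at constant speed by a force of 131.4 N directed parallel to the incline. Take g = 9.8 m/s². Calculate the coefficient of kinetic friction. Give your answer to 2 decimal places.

0.37

At constant speed ΣF = 0 along the incline. The applied 131.4 N acts up the slope; the weight component mg sin 55° = 104.360 N and kinetic friction μN both act down the slope.
So 131.4 = 104.360 + μ × 73.074, giving μ = (131.4 − 104.360) / 73.074 = 0.3700.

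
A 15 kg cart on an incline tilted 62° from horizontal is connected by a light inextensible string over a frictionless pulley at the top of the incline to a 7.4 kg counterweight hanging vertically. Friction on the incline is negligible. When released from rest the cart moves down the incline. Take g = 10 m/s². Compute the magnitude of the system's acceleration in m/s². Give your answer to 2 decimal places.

2.61 m/s²

For the cart on the incline: the weight component along the slope is m₁g sin 62° = 15 × 10 × 0.8829 = 132.435 N and the normal force is N = m₁g cos 62° = 70.421 N.
Newton's second law for the cart (down-slope positive): 132.435 − T = 15 a. For the hanging counterweight (upward positive): T − 7.4 × 10 = 7.4 a.
Adding the two equations eliminates T: 58.435 = 22.4 a, so a = 2.6087 m/s².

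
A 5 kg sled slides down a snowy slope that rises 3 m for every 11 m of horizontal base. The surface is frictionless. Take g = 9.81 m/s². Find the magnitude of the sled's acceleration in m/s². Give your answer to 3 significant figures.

2.58 m/s²

Resolving the weight along the incline: the component pulling the sled down the slope is mg sin 15.26° = 5 × 9.81 × 0.2631 = 12.905 N, and the normal force is N = mg cos 15.26° = 5 × 9.81 × 0.9648 = 47.323 N.
With no friction the net force along the incline is 12.905 N, so a = g sin 15.26° = 12.905 / 5 = 2.5810 m/s².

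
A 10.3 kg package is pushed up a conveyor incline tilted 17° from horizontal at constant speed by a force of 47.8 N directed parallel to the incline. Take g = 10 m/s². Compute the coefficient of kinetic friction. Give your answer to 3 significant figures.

0.180

At constant speed ΣF = 0 along the incline. The applied 47.8 N acts up the slope; the weight component mg sin 17° = 30.114 N and kinetic friction μN both act down the slope.
So 47.8 = 30.114 + μ × 98.499, giving μ = (47.8 − 30.114) / 98.499 = 0.1796.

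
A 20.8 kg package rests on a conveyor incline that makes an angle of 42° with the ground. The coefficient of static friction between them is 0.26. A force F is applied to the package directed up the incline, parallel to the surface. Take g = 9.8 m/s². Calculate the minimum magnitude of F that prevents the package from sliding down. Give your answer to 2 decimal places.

The normal force is N = mg cos 42° = 151.483 N. With F at its minimum the package is on the verge of sliding down, so static friction is at its maximum μ_s N = 0.26 × 151.483 = 39.386 N and acts up the slope.
Equilibrium along the incline: F + μ_s N = mg sin 42°, so F = 136.396 − 39.386 = 97.010 N.

97.01 N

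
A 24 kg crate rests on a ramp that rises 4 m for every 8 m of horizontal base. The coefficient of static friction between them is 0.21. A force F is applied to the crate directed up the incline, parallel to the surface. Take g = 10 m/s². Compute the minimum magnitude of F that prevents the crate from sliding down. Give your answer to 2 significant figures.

62 N

The normal force is N = mg cos 26.57° = 214.663 N. With F at its minimum the crate is on the verge of sliding down, so static friction is at its maximum μ_s N = 0.21 × 214.663 = 45.079 N and acts up the slope.
Equilibrium along the incline: F + μ_s N = mg sin 26.57°, so F = 107.331 − 45.079 = 62.252 N.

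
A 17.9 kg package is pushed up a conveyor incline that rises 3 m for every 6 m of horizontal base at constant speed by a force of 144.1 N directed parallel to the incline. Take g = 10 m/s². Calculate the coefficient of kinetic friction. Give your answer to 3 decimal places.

At constant speed ΣF = 0 along the incline. The applied 144.1 N acts up the slope; the weight component mg sin 26.57° = 80.051 N and kinetic friction μN both act down the slope.
So 144.1 = 80.051 + μ × 160.102, giving μ = (144.1 − 80.051) / 160.102 = 0.4001.

0.400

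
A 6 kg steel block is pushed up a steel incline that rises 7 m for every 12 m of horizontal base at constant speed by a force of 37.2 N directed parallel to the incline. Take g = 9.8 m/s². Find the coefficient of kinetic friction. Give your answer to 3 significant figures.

0.149

At constant speed ΣF = 0 along the incline. The applied 37.2 N acts up the slope; the weight component mg sin 30.26° = 29.628 N and kinetic friction μN both act down the slope.
So 37.2 = 29.628 + μ × 50.790, giving μ = (37.2 − 29.628) / 50.790 = 0.1491.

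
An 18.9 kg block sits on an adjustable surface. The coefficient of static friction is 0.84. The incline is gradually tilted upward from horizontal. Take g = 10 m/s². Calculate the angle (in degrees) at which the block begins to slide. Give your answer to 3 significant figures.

At the threshold of sliding, static friction is at its maximum μ_s N and exactly balances the weight component along the incline: mg sin θ = μ_s mg cos θ.
Hence tan θ = μ_s = 0.84, so θ = arctan(0.84) = 40.0303°.

40.0°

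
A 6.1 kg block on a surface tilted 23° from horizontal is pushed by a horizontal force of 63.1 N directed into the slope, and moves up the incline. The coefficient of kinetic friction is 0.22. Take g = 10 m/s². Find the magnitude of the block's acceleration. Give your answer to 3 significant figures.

The horizontal push has components F cos 23° = 63.1 × 0.9205 = 58.084 N up the incline and F sin 23° = 63.1 × 0.3907 = 24.653 N pressing into the surface.
The normal force is therefore N = mg cos 23° + F sin 23° = 56.151 + 24.653 = 80.804 N, and kinetic friction down the slope is μN = 0.22 × 80.804 = 17.777 N.
Along the incline: F cos 23° − mg sin 23° − μN = ma, so 58.084 − 23.833 − 17.777 = 6.1 a, giving a = 2.7007 m/s².

2.70 m/s²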